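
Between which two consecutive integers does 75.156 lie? 75 and 76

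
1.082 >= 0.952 True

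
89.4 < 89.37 False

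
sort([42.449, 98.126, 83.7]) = [42.449, 83.7, 98.126]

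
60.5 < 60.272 False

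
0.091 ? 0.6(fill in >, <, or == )<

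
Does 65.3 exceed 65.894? No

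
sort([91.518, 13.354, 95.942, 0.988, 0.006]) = [0.006, 0.988, 13.354, 91.518, 95.942]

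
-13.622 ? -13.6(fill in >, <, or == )<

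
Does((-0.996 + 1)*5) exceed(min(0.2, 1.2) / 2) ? No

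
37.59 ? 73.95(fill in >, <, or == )<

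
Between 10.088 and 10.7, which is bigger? 10.7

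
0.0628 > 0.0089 True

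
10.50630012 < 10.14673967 False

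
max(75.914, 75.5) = 75.914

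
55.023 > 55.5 False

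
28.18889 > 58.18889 False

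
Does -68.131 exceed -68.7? Yes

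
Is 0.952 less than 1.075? Yes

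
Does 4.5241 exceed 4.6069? No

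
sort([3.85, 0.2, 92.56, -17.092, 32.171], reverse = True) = [92.56, 32.171, 3.85, 0.2, -17.092]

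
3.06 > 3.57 False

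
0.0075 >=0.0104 False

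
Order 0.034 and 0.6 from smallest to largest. 0.034, 0.6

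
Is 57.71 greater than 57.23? Yes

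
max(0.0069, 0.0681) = 0.0681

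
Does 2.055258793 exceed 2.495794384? No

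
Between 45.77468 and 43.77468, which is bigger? 45.77468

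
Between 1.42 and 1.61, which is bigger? 1.61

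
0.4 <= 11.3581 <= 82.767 True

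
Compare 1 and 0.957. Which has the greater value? 1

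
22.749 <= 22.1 False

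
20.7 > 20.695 True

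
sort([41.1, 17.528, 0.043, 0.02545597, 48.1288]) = [0.02545597, 0.043, 17.528, 41.1, 48.1288]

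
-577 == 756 False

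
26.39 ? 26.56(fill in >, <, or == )<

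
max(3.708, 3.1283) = 3.708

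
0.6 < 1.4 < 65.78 True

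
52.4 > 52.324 True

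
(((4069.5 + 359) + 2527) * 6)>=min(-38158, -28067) True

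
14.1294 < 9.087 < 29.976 False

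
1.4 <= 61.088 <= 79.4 True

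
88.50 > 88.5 False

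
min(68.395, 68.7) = 68.395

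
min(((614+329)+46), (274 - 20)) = 254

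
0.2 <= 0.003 False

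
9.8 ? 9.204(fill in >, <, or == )>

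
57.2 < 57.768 True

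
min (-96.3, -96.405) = -96.405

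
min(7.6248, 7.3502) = 7.3502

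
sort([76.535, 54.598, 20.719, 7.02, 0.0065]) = [0.0065, 7.02, 20.719, 54.598, 76.535]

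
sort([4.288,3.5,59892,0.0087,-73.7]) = [-73.7,0.0087,3.5,4.288,59892]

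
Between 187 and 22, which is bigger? 187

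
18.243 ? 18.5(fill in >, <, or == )<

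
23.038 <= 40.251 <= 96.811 True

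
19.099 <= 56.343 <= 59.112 True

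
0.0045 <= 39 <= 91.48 True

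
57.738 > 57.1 True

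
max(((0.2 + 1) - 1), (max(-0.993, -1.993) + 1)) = 0.2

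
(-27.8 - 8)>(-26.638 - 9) False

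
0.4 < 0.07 False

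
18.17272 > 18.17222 True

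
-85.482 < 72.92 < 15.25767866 False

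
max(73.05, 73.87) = 73.87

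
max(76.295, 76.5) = 76.5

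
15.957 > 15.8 True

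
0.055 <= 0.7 True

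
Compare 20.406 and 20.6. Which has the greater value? 20.6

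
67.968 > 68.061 False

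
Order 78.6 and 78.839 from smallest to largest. 78.6, 78.839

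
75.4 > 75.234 True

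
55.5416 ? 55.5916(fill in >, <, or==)<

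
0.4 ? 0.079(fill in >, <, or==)>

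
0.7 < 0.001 False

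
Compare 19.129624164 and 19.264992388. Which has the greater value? 19.264992388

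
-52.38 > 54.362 False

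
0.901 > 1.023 False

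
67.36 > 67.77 False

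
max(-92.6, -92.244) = -92.244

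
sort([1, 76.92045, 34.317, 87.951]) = [1, 34.317, 76.92045, 87.951]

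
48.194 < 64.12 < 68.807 True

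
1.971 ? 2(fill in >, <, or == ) <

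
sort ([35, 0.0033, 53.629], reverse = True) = [53.629, 35, 0.0033]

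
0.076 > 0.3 False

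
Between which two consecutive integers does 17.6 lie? 17 and 18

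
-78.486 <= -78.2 True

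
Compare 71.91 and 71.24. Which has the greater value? 71.91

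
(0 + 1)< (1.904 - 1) False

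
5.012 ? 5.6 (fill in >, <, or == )<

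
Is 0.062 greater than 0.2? No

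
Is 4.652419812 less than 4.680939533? Yes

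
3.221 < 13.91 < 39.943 True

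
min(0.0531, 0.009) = 0.009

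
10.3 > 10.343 False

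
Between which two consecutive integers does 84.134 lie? 84 and 85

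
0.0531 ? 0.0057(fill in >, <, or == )>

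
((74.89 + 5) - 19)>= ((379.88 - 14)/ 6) False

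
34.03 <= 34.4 True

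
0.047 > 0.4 False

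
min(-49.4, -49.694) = -49.694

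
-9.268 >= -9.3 True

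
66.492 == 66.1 False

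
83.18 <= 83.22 True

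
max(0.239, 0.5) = 0.5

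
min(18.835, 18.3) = 18.3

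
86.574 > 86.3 True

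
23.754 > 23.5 True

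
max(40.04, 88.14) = 88.14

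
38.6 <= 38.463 False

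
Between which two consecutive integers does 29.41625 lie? 29 and 30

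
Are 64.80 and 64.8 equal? Yes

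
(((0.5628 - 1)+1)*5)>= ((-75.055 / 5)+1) True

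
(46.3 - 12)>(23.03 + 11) True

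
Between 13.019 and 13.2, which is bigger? 13.2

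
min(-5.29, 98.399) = -5.29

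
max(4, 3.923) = 4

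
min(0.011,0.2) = 0.011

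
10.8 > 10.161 True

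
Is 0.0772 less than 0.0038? No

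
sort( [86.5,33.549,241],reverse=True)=[241,86.5,33.549]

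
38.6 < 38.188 False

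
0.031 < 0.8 True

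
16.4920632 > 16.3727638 True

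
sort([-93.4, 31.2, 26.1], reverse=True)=[31.2, 26.1, -93.4]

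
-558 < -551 True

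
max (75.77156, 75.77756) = 75.77756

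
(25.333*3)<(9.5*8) True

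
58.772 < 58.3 False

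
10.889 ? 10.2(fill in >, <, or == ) >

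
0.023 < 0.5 True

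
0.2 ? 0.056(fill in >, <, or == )>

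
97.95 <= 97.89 False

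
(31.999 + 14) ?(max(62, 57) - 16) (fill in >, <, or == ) <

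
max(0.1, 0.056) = 0.1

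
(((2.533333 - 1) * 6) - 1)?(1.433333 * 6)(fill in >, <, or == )<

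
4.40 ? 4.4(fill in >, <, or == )==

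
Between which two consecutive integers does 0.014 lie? 0 and 1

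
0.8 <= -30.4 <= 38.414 False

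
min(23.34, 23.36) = 23.34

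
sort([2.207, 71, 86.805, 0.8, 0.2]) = [0.2, 0.8, 2.207, 71, 86.805]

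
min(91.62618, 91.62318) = 91.62318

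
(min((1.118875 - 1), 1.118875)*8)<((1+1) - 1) True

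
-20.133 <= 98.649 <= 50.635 False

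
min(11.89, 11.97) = 11.89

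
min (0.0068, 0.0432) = 0.0068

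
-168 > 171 False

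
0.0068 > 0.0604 False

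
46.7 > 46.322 True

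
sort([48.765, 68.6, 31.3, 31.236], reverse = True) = [68.6, 48.765, 31.3, 31.236]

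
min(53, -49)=-49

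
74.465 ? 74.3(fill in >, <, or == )>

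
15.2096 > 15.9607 False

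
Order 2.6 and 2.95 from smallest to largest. 2.6, 2.95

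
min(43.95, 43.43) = 43.43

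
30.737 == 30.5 False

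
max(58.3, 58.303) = 58.303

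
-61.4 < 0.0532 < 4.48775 True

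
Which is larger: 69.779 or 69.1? 69.779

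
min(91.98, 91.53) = 91.53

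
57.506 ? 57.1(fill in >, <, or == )>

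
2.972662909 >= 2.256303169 True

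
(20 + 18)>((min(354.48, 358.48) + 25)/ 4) False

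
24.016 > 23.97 True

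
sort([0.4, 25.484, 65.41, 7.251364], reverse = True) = [65.41, 25.484, 7.251364, 0.4]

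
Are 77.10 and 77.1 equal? Yes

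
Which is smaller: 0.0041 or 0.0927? 0.0041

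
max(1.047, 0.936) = 1.047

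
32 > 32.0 False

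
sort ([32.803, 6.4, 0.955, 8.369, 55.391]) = [0.955, 6.4, 8.369, 32.803, 55.391]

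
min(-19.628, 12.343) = -19.628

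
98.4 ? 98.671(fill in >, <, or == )<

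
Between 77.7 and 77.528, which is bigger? 77.7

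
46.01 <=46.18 True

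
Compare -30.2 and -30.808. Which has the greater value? -30.2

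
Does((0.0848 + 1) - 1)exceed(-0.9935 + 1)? Yes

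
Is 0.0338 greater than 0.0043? Yes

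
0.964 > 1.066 False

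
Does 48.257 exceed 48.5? No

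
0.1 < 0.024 False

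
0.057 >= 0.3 False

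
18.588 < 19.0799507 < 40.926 True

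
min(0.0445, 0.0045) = 0.0045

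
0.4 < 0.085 False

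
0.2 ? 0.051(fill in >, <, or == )>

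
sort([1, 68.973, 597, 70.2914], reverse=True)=[597, 70.2914, 68.973, 1]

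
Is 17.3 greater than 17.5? No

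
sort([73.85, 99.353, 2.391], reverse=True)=[99.353, 73.85, 2.391]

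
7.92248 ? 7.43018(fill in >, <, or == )>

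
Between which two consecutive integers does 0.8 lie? 0 and 1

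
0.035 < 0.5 True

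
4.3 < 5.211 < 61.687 True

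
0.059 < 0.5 True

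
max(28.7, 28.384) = 28.7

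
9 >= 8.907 True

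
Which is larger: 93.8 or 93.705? 93.8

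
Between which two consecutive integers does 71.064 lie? 71 and 72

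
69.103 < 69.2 True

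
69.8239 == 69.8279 False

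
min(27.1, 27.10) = 27.1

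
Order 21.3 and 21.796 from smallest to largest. 21.3, 21.796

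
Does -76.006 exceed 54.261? No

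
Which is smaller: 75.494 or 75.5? 75.494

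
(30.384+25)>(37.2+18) True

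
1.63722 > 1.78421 False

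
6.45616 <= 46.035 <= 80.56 True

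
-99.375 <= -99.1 True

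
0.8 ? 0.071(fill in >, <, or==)>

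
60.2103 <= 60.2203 True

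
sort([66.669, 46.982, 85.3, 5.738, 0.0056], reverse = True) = [85.3, 66.669, 46.982, 5.738, 0.0056]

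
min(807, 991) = 807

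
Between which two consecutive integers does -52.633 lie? -53 and -52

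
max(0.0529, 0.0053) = 0.0529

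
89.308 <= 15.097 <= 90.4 False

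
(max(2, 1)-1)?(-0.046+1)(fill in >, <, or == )>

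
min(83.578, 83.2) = 83.2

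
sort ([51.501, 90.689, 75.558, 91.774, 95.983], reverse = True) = [95.983, 91.774, 90.689, 75.558, 51.501]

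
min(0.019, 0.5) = 0.019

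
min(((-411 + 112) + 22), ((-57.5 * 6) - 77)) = -422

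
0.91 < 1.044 True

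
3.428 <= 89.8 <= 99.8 True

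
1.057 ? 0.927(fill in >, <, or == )>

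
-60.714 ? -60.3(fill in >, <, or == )<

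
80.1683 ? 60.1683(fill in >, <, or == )>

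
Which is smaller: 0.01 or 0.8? 0.01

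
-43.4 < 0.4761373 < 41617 True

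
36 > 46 False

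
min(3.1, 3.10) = 3.1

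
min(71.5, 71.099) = 71.099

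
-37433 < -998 True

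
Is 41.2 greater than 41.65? No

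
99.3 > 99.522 False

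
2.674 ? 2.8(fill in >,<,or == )<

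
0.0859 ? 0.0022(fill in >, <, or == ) >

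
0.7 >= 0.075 True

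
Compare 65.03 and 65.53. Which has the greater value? 65.53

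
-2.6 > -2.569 False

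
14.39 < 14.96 True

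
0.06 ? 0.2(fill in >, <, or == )<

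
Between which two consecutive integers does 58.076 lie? 58 and 59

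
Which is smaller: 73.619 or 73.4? 73.4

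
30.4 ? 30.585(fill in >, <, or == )<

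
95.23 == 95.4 False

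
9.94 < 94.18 True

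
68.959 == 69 False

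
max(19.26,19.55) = 19.55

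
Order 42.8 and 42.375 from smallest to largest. 42.375, 42.8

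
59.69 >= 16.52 True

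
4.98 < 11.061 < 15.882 True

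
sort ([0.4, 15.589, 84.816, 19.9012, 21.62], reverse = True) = [84.816, 21.62, 19.9012, 15.589, 0.4]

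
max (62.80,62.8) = 62.8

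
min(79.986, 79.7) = 79.7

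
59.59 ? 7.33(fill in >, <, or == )>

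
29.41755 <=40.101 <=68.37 True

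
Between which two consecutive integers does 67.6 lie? 67 and 68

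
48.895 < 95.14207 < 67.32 False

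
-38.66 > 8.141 False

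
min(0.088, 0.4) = 0.088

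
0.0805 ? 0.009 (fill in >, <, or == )>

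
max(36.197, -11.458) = 36.197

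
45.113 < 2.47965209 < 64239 False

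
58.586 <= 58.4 False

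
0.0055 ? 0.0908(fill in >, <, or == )<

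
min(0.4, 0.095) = 0.095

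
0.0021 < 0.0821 True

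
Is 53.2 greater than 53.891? No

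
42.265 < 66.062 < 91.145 True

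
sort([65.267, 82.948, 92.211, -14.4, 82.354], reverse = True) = [92.211, 82.948, 82.354, 65.267, -14.4]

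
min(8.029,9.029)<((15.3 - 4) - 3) True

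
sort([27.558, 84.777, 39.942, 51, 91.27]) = [27.558, 39.942, 51, 84.777, 91.27]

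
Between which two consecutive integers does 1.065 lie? 1 and 2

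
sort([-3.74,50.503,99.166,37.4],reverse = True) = [99.166,50.503,37.4,-3.74]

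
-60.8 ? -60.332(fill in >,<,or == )<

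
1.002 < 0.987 False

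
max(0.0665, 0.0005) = 0.0665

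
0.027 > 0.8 False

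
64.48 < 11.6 False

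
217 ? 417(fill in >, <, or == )<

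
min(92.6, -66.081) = -66.081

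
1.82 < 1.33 False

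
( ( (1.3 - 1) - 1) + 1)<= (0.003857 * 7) False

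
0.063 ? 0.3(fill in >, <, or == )<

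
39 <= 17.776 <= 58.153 False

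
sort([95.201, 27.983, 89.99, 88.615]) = [27.983, 88.615, 89.99, 95.201]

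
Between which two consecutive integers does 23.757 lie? 23 and 24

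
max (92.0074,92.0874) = 92.0874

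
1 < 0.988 False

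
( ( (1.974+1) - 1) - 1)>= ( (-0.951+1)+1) False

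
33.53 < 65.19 True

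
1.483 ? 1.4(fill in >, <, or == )>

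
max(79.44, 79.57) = 79.57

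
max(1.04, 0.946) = 1.04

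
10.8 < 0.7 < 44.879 False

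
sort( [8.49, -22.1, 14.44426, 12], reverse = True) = [14.44426, 12, 8.49, -22.1]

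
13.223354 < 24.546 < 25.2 True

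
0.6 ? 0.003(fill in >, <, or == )>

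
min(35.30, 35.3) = 35.30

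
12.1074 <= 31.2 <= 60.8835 True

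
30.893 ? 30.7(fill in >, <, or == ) >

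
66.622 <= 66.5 False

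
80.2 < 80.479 True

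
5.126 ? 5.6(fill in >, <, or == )<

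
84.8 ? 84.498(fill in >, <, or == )>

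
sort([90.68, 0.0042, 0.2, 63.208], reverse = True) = [90.68, 63.208, 0.2, 0.0042]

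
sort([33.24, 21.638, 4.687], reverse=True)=[33.24, 21.638, 4.687]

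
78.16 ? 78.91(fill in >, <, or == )<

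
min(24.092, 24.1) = 24.092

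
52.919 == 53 False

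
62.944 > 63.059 False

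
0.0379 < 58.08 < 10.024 False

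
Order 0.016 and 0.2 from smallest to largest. 0.016, 0.2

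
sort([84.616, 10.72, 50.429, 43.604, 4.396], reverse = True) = [84.616, 50.429, 43.604, 10.72, 4.396]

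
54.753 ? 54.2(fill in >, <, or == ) >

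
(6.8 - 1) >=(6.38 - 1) True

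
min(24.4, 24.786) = 24.4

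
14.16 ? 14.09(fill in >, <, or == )>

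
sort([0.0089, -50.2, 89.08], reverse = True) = [89.08, 0.0089, -50.2]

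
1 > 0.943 True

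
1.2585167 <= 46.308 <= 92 True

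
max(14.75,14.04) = 14.75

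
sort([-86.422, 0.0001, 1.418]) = [-86.422, 0.0001, 1.418]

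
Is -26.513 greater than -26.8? Yes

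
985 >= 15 True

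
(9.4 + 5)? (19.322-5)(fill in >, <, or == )>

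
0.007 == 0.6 False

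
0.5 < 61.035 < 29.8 False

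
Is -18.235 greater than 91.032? No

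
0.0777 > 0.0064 True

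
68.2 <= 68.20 True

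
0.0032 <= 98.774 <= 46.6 False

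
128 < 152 True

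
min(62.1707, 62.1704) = 62.1704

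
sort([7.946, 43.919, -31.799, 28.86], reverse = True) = [43.919, 28.86, 7.946, -31.799]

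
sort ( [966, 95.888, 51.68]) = [51.68, 95.888, 966]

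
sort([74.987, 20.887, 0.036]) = [0.036, 20.887, 74.987]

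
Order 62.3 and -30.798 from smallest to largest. -30.798, 62.3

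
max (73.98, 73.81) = 73.98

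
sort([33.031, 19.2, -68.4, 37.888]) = [-68.4, 19.2, 33.031, 37.888]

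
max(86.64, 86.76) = 86.76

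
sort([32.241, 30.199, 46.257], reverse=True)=[46.257, 32.241, 30.199]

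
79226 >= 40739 True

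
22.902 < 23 True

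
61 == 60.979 False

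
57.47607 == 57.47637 False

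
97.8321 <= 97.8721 True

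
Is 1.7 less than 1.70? No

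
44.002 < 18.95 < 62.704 False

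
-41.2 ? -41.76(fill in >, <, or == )>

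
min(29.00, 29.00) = 29.00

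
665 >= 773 False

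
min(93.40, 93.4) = 93.40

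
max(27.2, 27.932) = 27.932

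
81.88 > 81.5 True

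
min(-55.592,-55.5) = -55.592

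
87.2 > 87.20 False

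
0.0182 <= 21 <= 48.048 True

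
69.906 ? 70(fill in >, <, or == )<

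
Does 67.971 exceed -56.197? Yes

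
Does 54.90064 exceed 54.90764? No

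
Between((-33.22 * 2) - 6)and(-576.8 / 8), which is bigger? (-576.8 / 8)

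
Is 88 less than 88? No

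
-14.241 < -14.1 True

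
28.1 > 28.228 False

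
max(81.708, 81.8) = 81.8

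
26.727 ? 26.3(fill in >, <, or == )>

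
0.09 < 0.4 True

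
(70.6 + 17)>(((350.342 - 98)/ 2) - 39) True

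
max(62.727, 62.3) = 62.727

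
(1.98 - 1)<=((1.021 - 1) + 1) True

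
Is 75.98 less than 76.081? Yes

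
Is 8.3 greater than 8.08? Yes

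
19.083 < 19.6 True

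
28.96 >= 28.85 True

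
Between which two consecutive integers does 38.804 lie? 38 and 39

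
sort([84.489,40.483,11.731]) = [11.731,40.483,84.489]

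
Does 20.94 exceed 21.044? No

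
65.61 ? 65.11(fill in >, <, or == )>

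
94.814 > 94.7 True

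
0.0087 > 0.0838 False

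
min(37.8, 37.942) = 37.8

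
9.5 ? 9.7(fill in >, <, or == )<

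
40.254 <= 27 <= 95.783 False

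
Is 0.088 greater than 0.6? No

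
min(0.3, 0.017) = 0.017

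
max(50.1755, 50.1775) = 50.1775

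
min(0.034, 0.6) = 0.034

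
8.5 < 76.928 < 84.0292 True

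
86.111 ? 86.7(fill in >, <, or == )<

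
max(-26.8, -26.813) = -26.8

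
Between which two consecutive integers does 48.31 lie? 48 and 49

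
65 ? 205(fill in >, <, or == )<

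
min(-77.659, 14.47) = -77.659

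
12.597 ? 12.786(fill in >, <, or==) <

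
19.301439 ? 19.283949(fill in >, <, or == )>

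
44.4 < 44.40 False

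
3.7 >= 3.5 True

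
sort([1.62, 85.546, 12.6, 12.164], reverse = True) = [85.546, 12.6, 12.164, 1.62]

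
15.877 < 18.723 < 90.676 True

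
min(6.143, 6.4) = 6.143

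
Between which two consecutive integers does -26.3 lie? -27 and -26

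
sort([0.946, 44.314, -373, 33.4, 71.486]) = [-373, 0.946, 33.4, 44.314, 71.486]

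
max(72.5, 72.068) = 72.5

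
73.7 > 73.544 True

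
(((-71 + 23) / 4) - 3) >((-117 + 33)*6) True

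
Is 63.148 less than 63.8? Yes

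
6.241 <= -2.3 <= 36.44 False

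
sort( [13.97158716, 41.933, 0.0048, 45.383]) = [0.0048, 13.97158716, 41.933, 45.383]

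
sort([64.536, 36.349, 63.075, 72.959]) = [36.349, 63.075, 64.536, 72.959]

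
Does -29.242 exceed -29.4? Yes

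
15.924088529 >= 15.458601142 True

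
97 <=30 False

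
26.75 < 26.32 False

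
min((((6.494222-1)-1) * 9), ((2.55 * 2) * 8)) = 40.447998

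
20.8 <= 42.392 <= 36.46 False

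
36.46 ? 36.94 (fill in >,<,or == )<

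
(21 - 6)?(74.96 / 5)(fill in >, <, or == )>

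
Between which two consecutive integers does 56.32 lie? 56 and 57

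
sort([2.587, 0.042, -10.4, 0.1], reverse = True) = [2.587, 0.1, 0.042, -10.4]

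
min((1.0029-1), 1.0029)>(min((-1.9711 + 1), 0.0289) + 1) False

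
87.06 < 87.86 True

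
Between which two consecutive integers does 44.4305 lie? 44 and 45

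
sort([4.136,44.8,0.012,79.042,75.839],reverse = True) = [79.042,75.839,44.8,4.136,0.012]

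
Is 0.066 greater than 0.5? No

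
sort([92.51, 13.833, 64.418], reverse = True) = [92.51, 64.418, 13.833]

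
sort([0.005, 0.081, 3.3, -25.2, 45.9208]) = [-25.2, 0.005, 0.081, 3.3, 45.9208]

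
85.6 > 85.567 True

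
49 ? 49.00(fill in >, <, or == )==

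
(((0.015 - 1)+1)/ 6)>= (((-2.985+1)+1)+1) False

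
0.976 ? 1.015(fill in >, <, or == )<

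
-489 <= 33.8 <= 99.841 True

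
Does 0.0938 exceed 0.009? Yes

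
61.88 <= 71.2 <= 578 True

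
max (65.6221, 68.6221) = 68.6221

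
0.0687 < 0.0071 False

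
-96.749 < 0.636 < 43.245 True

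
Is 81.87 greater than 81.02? Yes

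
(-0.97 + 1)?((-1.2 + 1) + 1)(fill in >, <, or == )<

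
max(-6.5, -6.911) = -6.5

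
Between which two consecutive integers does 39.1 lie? 39 and 40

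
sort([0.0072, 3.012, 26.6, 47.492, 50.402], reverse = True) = [50.402, 47.492, 26.6, 3.012, 0.0072]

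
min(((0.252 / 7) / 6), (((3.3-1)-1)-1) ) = 0.006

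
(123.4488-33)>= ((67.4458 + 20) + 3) True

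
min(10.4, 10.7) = 10.4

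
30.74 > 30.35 True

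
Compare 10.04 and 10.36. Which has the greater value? 10.36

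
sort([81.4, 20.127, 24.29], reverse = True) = [81.4, 24.29, 20.127]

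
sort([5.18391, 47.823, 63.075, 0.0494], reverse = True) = [63.075, 47.823, 5.18391, 0.0494]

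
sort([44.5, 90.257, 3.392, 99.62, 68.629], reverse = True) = [99.62, 90.257, 68.629, 44.5, 3.392]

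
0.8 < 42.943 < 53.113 True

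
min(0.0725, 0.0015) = 0.0015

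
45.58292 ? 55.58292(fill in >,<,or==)<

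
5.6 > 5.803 False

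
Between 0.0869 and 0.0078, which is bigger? 0.0869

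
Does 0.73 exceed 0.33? Yes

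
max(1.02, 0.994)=1.02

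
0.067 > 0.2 False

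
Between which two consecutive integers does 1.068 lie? 1 and 2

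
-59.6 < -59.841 False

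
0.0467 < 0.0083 False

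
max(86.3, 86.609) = 86.609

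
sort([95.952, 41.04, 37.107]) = [37.107, 41.04, 95.952]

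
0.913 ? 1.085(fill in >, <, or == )<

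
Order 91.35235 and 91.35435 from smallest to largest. 91.35235, 91.35435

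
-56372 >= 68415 False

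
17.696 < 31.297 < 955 True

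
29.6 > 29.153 True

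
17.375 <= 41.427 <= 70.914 True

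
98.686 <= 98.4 False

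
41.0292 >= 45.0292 False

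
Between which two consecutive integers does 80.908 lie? 80 and 81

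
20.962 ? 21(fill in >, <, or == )<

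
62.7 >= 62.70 True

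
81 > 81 False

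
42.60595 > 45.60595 False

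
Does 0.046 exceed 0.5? No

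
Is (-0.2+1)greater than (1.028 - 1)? Yes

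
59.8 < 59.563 False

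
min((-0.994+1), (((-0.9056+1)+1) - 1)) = 0.006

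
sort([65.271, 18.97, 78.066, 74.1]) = [18.97, 65.271, 74.1, 78.066]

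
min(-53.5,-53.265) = -53.5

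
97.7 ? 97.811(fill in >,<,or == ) <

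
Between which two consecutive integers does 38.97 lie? 38 and 39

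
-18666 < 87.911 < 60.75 False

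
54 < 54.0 False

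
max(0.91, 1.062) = 1.062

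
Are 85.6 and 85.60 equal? Yes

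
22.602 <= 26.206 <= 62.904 True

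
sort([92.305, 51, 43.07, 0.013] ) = [0.013, 43.07, 51, 92.305]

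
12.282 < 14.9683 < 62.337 True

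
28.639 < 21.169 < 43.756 False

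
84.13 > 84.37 False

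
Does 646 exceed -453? Yes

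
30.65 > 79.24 False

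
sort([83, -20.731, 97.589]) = [-20.731, 83, 97.589]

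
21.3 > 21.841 False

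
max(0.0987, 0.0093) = 0.0987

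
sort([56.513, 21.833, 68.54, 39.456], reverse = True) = [68.54, 56.513, 39.456, 21.833]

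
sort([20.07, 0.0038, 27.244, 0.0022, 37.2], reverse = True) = [37.2, 27.244, 20.07, 0.0038, 0.0022]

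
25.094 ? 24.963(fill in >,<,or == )>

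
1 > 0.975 True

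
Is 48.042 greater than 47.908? Yes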